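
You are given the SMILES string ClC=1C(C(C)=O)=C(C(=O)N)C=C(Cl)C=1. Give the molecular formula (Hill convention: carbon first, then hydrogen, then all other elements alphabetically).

C9H7Cl2NO2

Walk through each heavy atom and fill implicit hydrogens from standard valence (C 4, N 3, O 2, S 2, halogen 1):
  atom 1: Cl (halogen, monovalent) → 0 H
  atom 2: C, bond orders sum to 4 (valence 4) → 0 H
  atom 3: C, bond orders sum to 4 (valence 4) → 0 H
  atom 4: C, bond orders sum to 4 (valence 4) → 0 H
  atom 5: C, bond orders sum to 1 (valence 4) → 3 H
  atom 6: O, bond orders sum to 2 (valence 2) → 0 H
  atom 7: C, bond orders sum to 4 (valence 4) → 0 H
  atom 8: C, bond orders sum to 4 (valence 4) → 0 H
  atom 9: O, bond orders sum to 2 (valence 2) → 0 H
  atom 10: N, bond orders sum to 1 (valence 3) → 2 H
  atom 11: C, bond orders sum to 3 (valence 4) → 1 H
  atom 12: C, bond orders sum to 4 (valence 4) → 0 H
  atom 13: Cl (halogen, monovalent) → 0 H
  atom 14: C, bond orders sum to 3 (valence 4) → 1 H
Totals → C:9, H:7, Cl:2, N:1, O:2.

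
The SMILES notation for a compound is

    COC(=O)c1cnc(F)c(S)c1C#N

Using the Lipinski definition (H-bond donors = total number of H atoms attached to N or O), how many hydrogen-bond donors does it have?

0

Donors: find every N or O and count the H atoms it carries.
  atom 2 (O): bond orders sum to 2 → 0 H
  atom 4 (O): bond orders sum to 2 → 0 H
  atom 7 (N): bond orders sum to 3 → 0 H
  atom 14 (N): bond orders sum to 3 → 0 H
Lipinski HBD = 0.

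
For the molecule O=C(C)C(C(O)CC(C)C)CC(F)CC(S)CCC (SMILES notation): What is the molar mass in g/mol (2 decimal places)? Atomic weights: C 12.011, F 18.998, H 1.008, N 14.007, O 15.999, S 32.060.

292.45 g/mol

First, the molecular formula is C15H29FO2S (counting implicit H from valence).
  C: 15 × 12.011 = 180.165
  F: 1 × 18.998 = 18.998
  H: 29 × 1.008 = 29.232
  O: 2 × 15.999 = 31.998
  S: 1 × 32.060 = 32.060
Sum: 15×12.011 + 1×18.998 + 29×1.008 + 2×15.999 + 1×32.060 = 292.453 → 292.45 g/mol.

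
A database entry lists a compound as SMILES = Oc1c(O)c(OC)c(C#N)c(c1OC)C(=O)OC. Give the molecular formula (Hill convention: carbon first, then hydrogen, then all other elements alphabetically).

Walk through each heavy atom and fill implicit hydrogens from standard valence (C 4, N 3, O 2, S 2, halogen 1); for lowercase aromatic atoms, an aromatic c carries 1 H when it has two neighbours and 0 H with three, and aromatic n carries 0 H:
  atom 1: O, bond orders sum to 1 (valence 2) → 1 H
  atom 2: aromatic c, 3 neighbours → 0 H
  atom 3: aromatic c, 3 neighbours → 0 H
  atom 4: O, bond orders sum to 1 (valence 2) → 1 H
  atom 5: aromatic c, 3 neighbours → 0 H
  atom 6: O, bond orders sum to 2 (valence 2) → 0 H
  atom 7: C, bond orders sum to 1 (valence 4) → 3 H
  atom 8: aromatic c, 3 neighbours → 0 H
  atom 9: C, bond orders sum to 4 (valence 4) → 0 H
  atom 10: N, bond orders sum to 3 (valence 3) → 0 H
  atom 11: aromatic c, 3 neighbours → 0 H
  atom 12: aromatic c, 3 neighbours → 0 H
  atom 13: O, bond orders sum to 2 (valence 2) → 0 H
  atom 14: C, bond orders sum to 1 (valence 4) → 3 H
  atom 15: C, bond orders sum to 4 (valence 4) → 0 H
  atom 16: O, bond orders sum to 2 (valence 2) → 0 H
  atom 17: O, bond orders sum to 2 (valence 2) → 0 H
  atom 18: C, bond orders sum to 1 (valence 4) → 3 H
Totals → C:11, H:11, N:1, O:6.

C11H11NO6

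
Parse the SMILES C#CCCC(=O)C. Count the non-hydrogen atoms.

7

Every atom symbol written in the SMILES (organic subset) is one heavy atom; implicit H are not written.
Heavy atoms by element → C:6, O:1.
Total: 7.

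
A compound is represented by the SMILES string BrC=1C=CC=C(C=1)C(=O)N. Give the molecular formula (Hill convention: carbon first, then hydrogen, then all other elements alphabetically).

Walk through each heavy atom and fill implicit hydrogens from standard valence (C 4, N 3, O 2, S 2, halogen 1):
  atom 1: Br (halogen, monovalent) → 0 H
  atom 2: C, bond orders sum to 4 (valence 4) → 0 H
  atom 3: C, bond orders sum to 3 (valence 4) → 1 H
  atom 4: C, bond orders sum to 3 (valence 4) → 1 H
  atom 5: C, bond orders sum to 3 (valence 4) → 1 H
  atom 6: C, bond orders sum to 4 (valence 4) → 0 H
  atom 7: C, bond orders sum to 3 (valence 4) → 1 H
  atom 8: C, bond orders sum to 4 (valence 4) → 0 H
  atom 9: O, bond orders sum to 2 (valence 2) → 0 H
  atom 10: N, bond orders sum to 1 (valence 3) → 2 H
Totals → C:7, H:6, Br:1, N:1, O:1.
In Hill order: C7H6BrNO.

C7H6BrNO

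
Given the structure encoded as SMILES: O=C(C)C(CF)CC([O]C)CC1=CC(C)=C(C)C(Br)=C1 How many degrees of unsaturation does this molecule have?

5

Degree of unsaturation = (number of rings) + (number of π bonds).
Ring closures in the SMILES: 1.
π bonds: 4 double bonds (each 1 DoU) → 4 DoU from unsaturation.
Total DoU = 1 + 4 = 5.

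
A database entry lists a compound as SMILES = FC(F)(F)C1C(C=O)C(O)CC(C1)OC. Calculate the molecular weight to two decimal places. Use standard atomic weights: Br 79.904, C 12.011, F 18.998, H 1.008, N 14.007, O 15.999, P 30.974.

First, the molecular formula is C9H13F3O3 (counting implicit H from valence).
  C: 9 × 12.011 = 108.099
  F: 3 × 18.998 = 56.994
  H: 13 × 1.008 = 13.104
  O: 3 × 15.999 = 47.997
Sum: 9×12.011 + 3×18.998 + 13×1.008 + 3×15.999 = 226.194 → 226.19 g/mol.

226.19 g/mol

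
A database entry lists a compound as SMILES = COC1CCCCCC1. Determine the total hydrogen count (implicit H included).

Walk through each heavy atom and fill implicit hydrogens from standard valence (C 4, N 3, O 2, S 2, halogen 1):
  atom 1: C, bond orders sum to 1 (valence 4) → 3 H
  atom 2: O, bond orders sum to 2 (valence 2) → 0 H
  atom 3: C, bond orders sum to 3 (valence 4) → 1 H
  atom 4: C, bond orders sum to 2 (valence 4) → 2 H
  atom 5: C, bond orders sum to 2 (valence 4) → 2 H
  atom 6: C, bond orders sum to 2 (valence 4) → 2 H
  atom 7: C, bond orders sum to 2 (valence 4) → 2 H
  atom 8: C, bond orders sum to 2 (valence 4) → 2 H
  atom 9: C, bond orders sum to 2 (valence 4) → 2 H
Total hydrogens: 16.

16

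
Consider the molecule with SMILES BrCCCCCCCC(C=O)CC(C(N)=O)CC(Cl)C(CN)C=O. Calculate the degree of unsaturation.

3

Degree of unsaturation = (number of rings) + (number of π bonds).
Ring closures in the SMILES: 0.
π bonds: 3 double bonds (each 1 DoU) → 3 DoU from unsaturation.
Total DoU = 0 + 3 = 3.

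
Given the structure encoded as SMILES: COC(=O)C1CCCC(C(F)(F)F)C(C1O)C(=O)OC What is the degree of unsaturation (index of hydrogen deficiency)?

Molecular formula: C12H17F3O5.
DoU = (2C + 2 + N − H − X) / 2, where X is the halogen count and O/S are ignored.
    = (2·12 + 2 + 0 − 17 − 3) / 2 = 6 / 2 = 3.

3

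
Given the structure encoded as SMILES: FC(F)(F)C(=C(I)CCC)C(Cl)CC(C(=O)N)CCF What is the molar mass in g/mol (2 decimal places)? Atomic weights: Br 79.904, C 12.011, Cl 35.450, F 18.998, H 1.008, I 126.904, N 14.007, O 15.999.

429.62 g/mol

First, the molecular formula is C12H17ClF4INO (counting implicit H from valence).
  C: 12 × 12.011 = 144.132
  Cl: 1 × 35.450 = 35.450
  F: 4 × 18.998 = 75.992
  H: 17 × 1.008 = 17.136
  I: 1 × 126.904 = 126.904
  N: 1 × 14.007 = 14.007
  O: 1 × 15.999 = 15.999
Sum: 12×12.011 + 1×35.450 + 4×18.998 + 17×1.008 + 1×126.904 + 1×14.007 + 1×15.999 = 429.620 → 429.62 g/mol.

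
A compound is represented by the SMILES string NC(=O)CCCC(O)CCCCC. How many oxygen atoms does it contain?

2

Scan the SMILES for O atoms (remember two-letter symbols like Cl and Br are single atoms).
Oxygen count: 2.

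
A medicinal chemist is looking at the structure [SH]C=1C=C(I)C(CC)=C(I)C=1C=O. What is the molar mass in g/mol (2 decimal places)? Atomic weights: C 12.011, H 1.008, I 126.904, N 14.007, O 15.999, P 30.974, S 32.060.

First, the molecular formula is C9H8I2OS (counting implicit H from valence).
  C: 9 × 12.011 = 108.099
  H: 8 × 1.008 = 8.064
  I: 2 × 126.904 = 253.808
  O: 1 × 15.999 = 15.999
  S: 1 × 32.060 = 32.060
Sum: 9×12.011 + 8×1.008 + 2×126.904 + 1×15.999 + 1×32.060 = 418.030 → 418.03 g/mol.

418.03 g/mol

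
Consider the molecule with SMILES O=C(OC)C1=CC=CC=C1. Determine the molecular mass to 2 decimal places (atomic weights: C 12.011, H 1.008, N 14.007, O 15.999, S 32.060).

136.15 g/mol

First, the molecular formula is C8H8O2 (counting implicit H from valence).
  C: 8 × 12.011 = 96.088
  H: 8 × 1.008 = 8.064
  O: 2 × 15.999 = 31.998
Sum: 8×12.011 + 8×1.008 + 2×15.999 = 136.150 → 136.15 g/mol.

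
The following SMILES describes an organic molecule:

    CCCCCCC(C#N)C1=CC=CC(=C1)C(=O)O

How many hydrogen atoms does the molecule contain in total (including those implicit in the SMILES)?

Walk through each heavy atom and fill implicit hydrogens from standard valence (C 4, N 3, O 2, S 2, halogen 1):
  atom 1: C, bond orders sum to 1 (valence 4) → 3 H
  atom 2: C, bond orders sum to 2 (valence 4) → 2 H
  atom 3: C, bond orders sum to 2 (valence 4) → 2 H
  atom 4: C, bond orders sum to 2 (valence 4) → 2 H
  atom 5: C, bond orders sum to 2 (valence 4) → 2 H
  atom 6: C, bond orders sum to 2 (valence 4) → 2 H
  atom 7: C, bond orders sum to 3 (valence 4) → 1 H
  atom 8: C, bond orders sum to 4 (valence 4) → 0 H
  atom 9: N, bond orders sum to 3 (valence 3) → 0 H
  atom 10: C, bond orders sum to 4 (valence 4) → 0 H
  atom 11: C, bond orders sum to 3 (valence 4) → 1 H
  atom 12: C, bond orders sum to 3 (valence 4) → 1 H
  atom 13: C, bond orders sum to 3 (valence 4) → 1 H
  atom 14: C, bond orders sum to 4 (valence 4) → 0 H
  atom 15: C, bond orders sum to 3 (valence 4) → 1 H
  atom 16: C, bond orders sum to 4 (valence 4) → 0 H
  atom 17: O, bond orders sum to 2 (valence 2) → 0 H
  atom 18: O, bond orders sum to 1 (valence 2) → 1 H
Total hydrogens: 19.

19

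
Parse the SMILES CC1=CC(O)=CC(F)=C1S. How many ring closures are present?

1

In SMILES, each pair of matching ring-closure digits denotes one ring-closing bond; the number of such bonds equals the number of independent rings.
Ring-closure bonds here: 1.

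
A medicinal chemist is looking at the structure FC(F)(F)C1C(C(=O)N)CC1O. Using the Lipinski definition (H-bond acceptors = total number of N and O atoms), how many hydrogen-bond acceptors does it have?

N atoms: 1; O atoms: 2.
Lipinski HBA = 1 + 2 = 3.

3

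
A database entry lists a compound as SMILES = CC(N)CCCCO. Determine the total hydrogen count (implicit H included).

15

Walk through each heavy atom and fill implicit hydrogens from standard valence (C 4, N 3, O 2, S 2, halogen 1):
  atom 1: C, bond orders sum to 1 (valence 4) → 3 H
  atom 2: C, bond orders sum to 3 (valence 4) → 1 H
  atom 3: N, bond orders sum to 1 (valence 3) → 2 H
  atom 4: C, bond orders sum to 2 (valence 4) → 2 H
  atom 5: C, bond orders sum to 2 (valence 4) → 2 H
  atom 6: C, bond orders sum to 2 (valence 4) → 2 H
  atom 7: C, bond orders sum to 2 (valence 4) → 2 H
  atom 8: O, bond orders sum to 1 (valence 2) → 1 H
Total hydrogens: 15.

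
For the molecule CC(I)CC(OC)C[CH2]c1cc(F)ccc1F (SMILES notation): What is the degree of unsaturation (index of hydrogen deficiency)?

4

Molecular formula: C13H17F2IO.
DoU = (2C + 2 + N − H − X) / 2, where X is the halogen count and O/S are ignored.
    = (2·13 + 2 + 0 − 17 − 3) / 2 = 8 / 2 = 4.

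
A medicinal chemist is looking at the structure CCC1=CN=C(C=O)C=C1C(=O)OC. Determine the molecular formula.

Walk through each heavy atom and fill implicit hydrogens from standard valence (C 4, N 3, O 2, S 2, halogen 1):
  atom 1: C, bond orders sum to 1 (valence 4) → 3 H
  atom 2: C, bond orders sum to 2 (valence 4) → 2 H
  atom 3: C, bond orders sum to 4 (valence 4) → 0 H
  atom 4: C, bond orders sum to 3 (valence 4) → 1 H
  atom 5: N, bond orders sum to 3 (valence 3) → 0 H
  atom 6: C, bond orders sum to 4 (valence 4) → 0 H
  atom 7: C, bond orders sum to 3 (valence 4) → 1 H
  atom 8: O, bond orders sum to 2 (valence 2) → 0 H
  atom 9: C, bond orders sum to 3 (valence 4) → 1 H
  atom 10: C, bond orders sum to 4 (valence 4) → 0 H
  atom 11: C, bond orders sum to 4 (valence 4) → 0 H
  atom 12: O, bond orders sum to 2 (valence 2) → 0 H
  atom 13: O, bond orders sum to 2 (valence 2) → 0 H
  atom 14: C, bond orders sum to 1 (valence 4) → 3 H
Totals → C:10, H:11, N:1, O:3.
In Hill order: C10H11NO3.

C10H11NO3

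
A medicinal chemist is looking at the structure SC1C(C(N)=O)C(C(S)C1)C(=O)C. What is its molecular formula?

Walk through each heavy atom and fill implicit hydrogens from standard valence (C 4, N 3, O 2, S 2, halogen 1):
  atom 1: S, bond orders sum to 1 (valence 2) → 1 H
  atom 2: C, bond orders sum to 3 (valence 4) → 1 H
  atom 3: C, bond orders sum to 3 (valence 4) → 1 H
  atom 4: C, bond orders sum to 4 (valence 4) → 0 H
  atom 5: N, bond orders sum to 1 (valence 3) → 2 H
  atom 6: O, bond orders sum to 2 (valence 2) → 0 H
  atom 7: C, bond orders sum to 3 (valence 4) → 1 H
  atom 8: C, bond orders sum to 3 (valence 4) → 1 H
  atom 9: S, bond orders sum to 1 (valence 2) → 1 H
  atom 10: C, bond orders sum to 2 (valence 4) → 2 H
  atom 11: C, bond orders sum to 4 (valence 4) → 0 H
  atom 12: O, bond orders sum to 2 (valence 2) → 0 H
  atom 13: C, bond orders sum to 1 (valence 4) → 3 H
Totals → C:8, H:13, N:1, O:2, S:2.

C8H13NO2S2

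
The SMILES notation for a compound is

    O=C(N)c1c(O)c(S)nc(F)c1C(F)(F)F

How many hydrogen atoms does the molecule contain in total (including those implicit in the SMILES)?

4

Walk through each heavy atom and fill implicit hydrogens from standard valence (C 4, N 3, O 2, S 2, halogen 1); for lowercase aromatic atoms, an aromatic c carries 1 H when it has two neighbours and 0 H with three, and aromatic n carries 0 H:
  atom 1: O, bond orders sum to 2 (valence 2) → 0 H
  atom 2: C, bond orders sum to 4 (valence 4) → 0 H
  atom 3: N, bond orders sum to 1 (valence 3) → 2 H
  atom 4: aromatic c, 3 neighbours → 0 H
  atom 5: aromatic c, 3 neighbours → 0 H
  atom 6: O, bond orders sum to 1 (valence 2) → 1 H
  atom 7: aromatic c, 3 neighbours → 0 H
  atom 8: S, bond orders sum to 1 (valence 2) → 1 H
  atom 9: aromatic n, 2 neighbours → 0 H
  atom 10: aromatic c, 3 neighbours → 0 H
  atom 11: F (halogen, monovalent) → 0 H
  atom 12: aromatic c, 3 neighbours → 0 H
  atom 13: C, bond orders sum to 4 (valence 4) → 0 H
  atom 14: F (halogen, monovalent) → 0 H
  atom 15: F (halogen, monovalent) → 0 H
  atom 16: F (halogen, monovalent) → 0 H
Total hydrogens: 4.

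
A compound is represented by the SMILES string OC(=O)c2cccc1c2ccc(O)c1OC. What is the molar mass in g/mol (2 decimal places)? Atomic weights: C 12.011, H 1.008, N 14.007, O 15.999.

First, the molecular formula is C12H10O4 (counting implicit H from valence).
  C: 12 × 12.011 = 144.132
  H: 10 × 1.008 = 10.080
  O: 4 × 15.999 = 63.996
Sum: 12×12.011 + 10×1.008 + 4×15.999 = 218.208 → 218.21 g/mol.

218.21 g/mol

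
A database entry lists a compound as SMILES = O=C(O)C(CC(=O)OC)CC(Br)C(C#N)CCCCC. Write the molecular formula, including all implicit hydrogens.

C14H22BrNO4

Walk through each heavy atom and fill implicit hydrogens from standard valence (C 4, N 3, O 2, S 2, halogen 1):
  atom 1: O, bond orders sum to 2 (valence 2) → 0 H
  atom 2: C, bond orders sum to 4 (valence 4) → 0 H
  atom 3: O, bond orders sum to 1 (valence 2) → 1 H
  atom 4: C, bond orders sum to 3 (valence 4) → 1 H
  atom 5: C, bond orders sum to 2 (valence 4) → 2 H
  atom 6: C, bond orders sum to 4 (valence 4) → 0 H
  atom 7: O, bond orders sum to 2 (valence 2) → 0 H
  atom 8: O, bond orders sum to 2 (valence 2) → 0 H
  atom 9: C, bond orders sum to 1 (valence 4) → 3 H
  atom 10: C, bond orders sum to 2 (valence 4) → 2 H
  atom 11: C, bond orders sum to 3 (valence 4) → 1 H
  atom 12: Br (halogen, monovalent) → 0 H
  atom 13: C, bond orders sum to 3 (valence 4) → 1 H
  atom 14: C, bond orders sum to 4 (valence 4) → 0 H
  atom 15: N, bond orders sum to 3 (valence 3) → 0 H
  atom 16: C, bond orders sum to 2 (valence 4) → 2 H
  atom 17: C, bond orders sum to 2 (valence 4) → 2 H
  atom 18: C, bond orders sum to 2 (valence 4) → 2 H
  atom 19: C, bond orders sum to 2 (valence 4) → 2 H
  atom 20: C, bond orders sum to 1 (valence 4) → 3 H
Totals → C:14, H:22, Br:1, N:1, O:4.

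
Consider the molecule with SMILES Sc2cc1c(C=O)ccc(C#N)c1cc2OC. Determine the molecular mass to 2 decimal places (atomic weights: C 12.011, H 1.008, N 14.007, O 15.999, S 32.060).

First, the molecular formula is C13H9NO2S (counting implicit H from valence).
  C: 13 × 12.011 = 156.143
  H: 9 × 1.008 = 9.072
  N: 1 × 14.007 = 14.007
  O: 2 × 15.999 = 31.998
  S: 1 × 32.060 = 32.060
Sum: 13×12.011 + 9×1.008 + 1×14.007 + 2×15.999 + 1×32.060 = 243.280 → 243.28 g/mol.

243.28 g/mol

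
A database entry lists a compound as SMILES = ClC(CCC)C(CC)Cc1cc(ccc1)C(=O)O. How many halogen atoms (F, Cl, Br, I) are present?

Halogen atoms appear at heavy-atom position 1 (1×Cl).
Other groups present: 1 carboxylic acid.
Halogen count: 1.

1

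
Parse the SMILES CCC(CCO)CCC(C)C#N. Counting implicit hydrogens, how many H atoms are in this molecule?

Walk through each heavy atom and fill implicit hydrogens from standard valence (C 4, N 3, O 2, S 2, halogen 1):
  atom 1: C, bond orders sum to 1 (valence 4) → 3 H
  atom 2: C, bond orders sum to 2 (valence 4) → 2 H
  atom 3: C, bond orders sum to 3 (valence 4) → 1 H
  atom 4: C, bond orders sum to 2 (valence 4) → 2 H
  atom 5: C, bond orders sum to 2 (valence 4) → 2 H
  atom 6: O, bond orders sum to 1 (valence 2) → 1 H
  atom 7: C, bond orders sum to 2 (valence 4) → 2 H
  atom 8: C, bond orders sum to 2 (valence 4) → 2 H
  atom 9: C, bond orders sum to 3 (valence 4) → 1 H
  atom 10: C, bond orders sum to 1 (valence 4) → 3 H
  atom 11: C, bond orders sum to 4 (valence 4) → 0 H
  atom 12: N, bond orders sum to 3 (valence 3) → 0 H
Total hydrogens: 19.

19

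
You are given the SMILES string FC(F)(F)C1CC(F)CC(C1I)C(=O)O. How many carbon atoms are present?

8

Count every carbon token in the SMILES (each C, including those in ring-closure positions and inside branches).
Carbon count: 8.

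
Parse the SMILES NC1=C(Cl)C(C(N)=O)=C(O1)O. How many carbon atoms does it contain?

Count every carbon token in the SMILES (each C, including those in ring-closure positions and inside branches).
Carbon count: 5.

5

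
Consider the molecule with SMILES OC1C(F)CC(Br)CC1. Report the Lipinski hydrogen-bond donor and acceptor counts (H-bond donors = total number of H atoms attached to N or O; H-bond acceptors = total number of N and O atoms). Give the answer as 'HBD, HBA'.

1, 1

Donors: find every N or O and count the H atoms it carries.
  atom 1 (O): bond orders sum to 1 → 1 H
Lipinski HBD = 1.
Acceptors: N atoms = 0, O atoms = 1 → HBA = 1.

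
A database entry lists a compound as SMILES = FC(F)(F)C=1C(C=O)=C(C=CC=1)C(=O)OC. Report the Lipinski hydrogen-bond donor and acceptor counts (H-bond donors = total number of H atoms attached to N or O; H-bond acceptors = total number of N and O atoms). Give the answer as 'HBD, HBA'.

Donors: find every N or O and count the H atoms it carries.
  atom 8 (O): bond orders sum to 2 → 0 H
  atom 14 (O): bond orders sum to 2 → 0 H
  atom 15 (O): bond orders sum to 2 → 0 H
Lipinski HBD = 0.
Acceptors: N atoms = 0, O atoms = 3 → HBA = 3.

0, 3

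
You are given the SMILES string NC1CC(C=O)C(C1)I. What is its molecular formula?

C6H10INO

Walk through each heavy atom and fill implicit hydrogens from standard valence (C 4, N 3, O 2, S 2, halogen 1):
  atom 1: N, bond orders sum to 1 (valence 3) → 2 H
  atom 2: C, bond orders sum to 3 (valence 4) → 1 H
  atom 3: C, bond orders sum to 2 (valence 4) → 2 H
  atom 4: C, bond orders sum to 3 (valence 4) → 1 H
  atom 5: C, bond orders sum to 3 (valence 4) → 1 H
  atom 6: O, bond orders sum to 2 (valence 2) → 0 H
  atom 7: C, bond orders sum to 3 (valence 4) → 1 H
  atom 8: C, bond orders sum to 2 (valence 4) → 2 H
  atom 9: I (halogen, monovalent) → 0 H
Totals → C:6, H:10, I:1, N:1, O:1.
In Hill order: C6H10INO.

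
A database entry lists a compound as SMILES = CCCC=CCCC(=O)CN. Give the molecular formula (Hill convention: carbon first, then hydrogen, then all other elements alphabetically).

Walk through each heavy atom and fill implicit hydrogens from standard valence (C 4, N 3, O 2, S 2, halogen 1):
  atom 1: C, bond orders sum to 1 (valence 4) → 3 H
  atom 2: C, bond orders sum to 2 (valence 4) → 2 H
  atom 3: C, bond orders sum to 2 (valence 4) → 2 H
  atom 4: C, bond orders sum to 3 (valence 4) → 1 H
  atom 5: C, bond orders sum to 3 (valence 4) → 1 H
  atom 6: C, bond orders sum to 2 (valence 4) → 2 H
  atom 7: C, bond orders sum to 2 (valence 4) → 2 H
  atom 8: C, bond orders sum to 4 (valence 4) → 0 H
  atom 9: O, bond orders sum to 2 (valence 2) → 0 H
  atom 10: C, bond orders sum to 2 (valence 4) → 2 H
  atom 11: N, bond orders sum to 1 (valence 3) → 2 H
Totals → C:9, H:17, N:1, O:1.
In Hill order: C9H17NO.

C9H17NO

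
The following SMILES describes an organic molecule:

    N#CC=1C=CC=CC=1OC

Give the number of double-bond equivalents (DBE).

Molecular formula: C8H7NO.
DoU = (2C + 2 + N − H − X) / 2, where X is the halogen count and O/S are ignored.
    = (2·8 + 2 + 1 − 7 − 0) / 2 = 12 / 2 = 6.

6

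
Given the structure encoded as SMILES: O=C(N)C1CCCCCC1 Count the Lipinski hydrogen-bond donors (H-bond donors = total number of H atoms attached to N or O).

Donors: find every N or O and count the H atoms it carries.
  atom 1 (O): bond orders sum to 2 → 0 H
  atom 3 (N): bond orders sum to 1 → 2 H
Lipinski HBD = 2.

2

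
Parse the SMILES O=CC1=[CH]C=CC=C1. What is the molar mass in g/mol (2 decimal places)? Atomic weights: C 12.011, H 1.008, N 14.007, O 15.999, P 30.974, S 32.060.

106.12 g/mol

First, the molecular formula is C7H6O (counting implicit H from valence).
  C: 7 × 12.011 = 84.077
  H: 6 × 1.008 = 6.048
  O: 1 × 15.999 = 15.999
Sum: 7×12.011 + 6×1.008 + 1×15.999 = 106.124 → 106.12 g/mol.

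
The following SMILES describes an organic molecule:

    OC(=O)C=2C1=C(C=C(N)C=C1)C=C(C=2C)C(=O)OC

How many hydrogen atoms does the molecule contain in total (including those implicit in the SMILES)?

13

Walk through each heavy atom and fill implicit hydrogens from standard valence (C 4, N 3, O 2, S 2, halogen 1):
  atom 1: O, bond orders sum to 1 (valence 2) → 1 H
  atom 2: C, bond orders sum to 4 (valence 4) → 0 H
  atom 3: O, bond orders sum to 2 (valence 2) → 0 H
  atom 4: C, bond orders sum to 4 (valence 4) → 0 H
  atom 5: C, bond orders sum to 4 (valence 4) → 0 H
  atom 6: C, bond orders sum to 4 (valence 4) → 0 H
  atom 7: C, bond orders sum to 3 (valence 4) → 1 H
  atom 8: C, bond orders sum to 4 (valence 4) → 0 H
  atom 9: N, bond orders sum to 1 (valence 3) → 2 H
  atom 10: C, bond orders sum to 3 (valence 4) → 1 H
  atom 11: C, bond orders sum to 3 (valence 4) → 1 H
  atom 12: C, bond orders sum to 3 (valence 4) → 1 H
  atom 13: C, bond orders sum to 4 (valence 4) → 0 H
  atom 14: C, bond orders sum to 4 (valence 4) → 0 H
  atom 15: C, bond orders sum to 1 (valence 4) → 3 H
  atom 16: C, bond orders sum to 4 (valence 4) → 0 H
  atom 17: O, bond orders sum to 2 (valence 2) → 0 H
  atom 18: O, bond orders sum to 2 (valence 2) → 0 H
  atom 19: C, bond orders sum to 1 (valence 4) → 3 H
Total hydrogens: 13.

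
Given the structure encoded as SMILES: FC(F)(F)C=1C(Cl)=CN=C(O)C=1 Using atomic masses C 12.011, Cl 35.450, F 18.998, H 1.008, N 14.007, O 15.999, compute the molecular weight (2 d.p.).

197.54 g/mol

First, the molecular formula is C6H3ClF3NO (counting implicit H from valence).
  C: 6 × 12.011 = 72.066
  Cl: 1 × 35.450 = 35.450
  F: 3 × 18.998 = 56.994
  H: 3 × 1.008 = 3.024
  N: 1 × 14.007 = 14.007
  O: 1 × 15.999 = 15.999
Sum: 6×12.011 + 1×35.450 + 3×18.998 + 3×1.008 + 1×14.007 + 1×15.999 = 197.540 → 197.54 g/mol.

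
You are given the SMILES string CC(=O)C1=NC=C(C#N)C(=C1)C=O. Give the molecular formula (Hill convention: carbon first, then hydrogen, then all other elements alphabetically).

C9H6N2O2

Walk through each heavy atom and fill implicit hydrogens from standard valence (C 4, N 3, O 2, S 2, halogen 1):
  atom 1: C, bond orders sum to 1 (valence 4) → 3 H
  atom 2: C, bond orders sum to 4 (valence 4) → 0 H
  atom 3: O, bond orders sum to 2 (valence 2) → 0 H
  atom 4: C, bond orders sum to 4 (valence 4) → 0 H
  atom 5: N, bond orders sum to 3 (valence 3) → 0 H
  atom 6: C, bond orders sum to 3 (valence 4) → 1 H
  atom 7: C, bond orders sum to 4 (valence 4) → 0 H
  atom 8: C, bond orders sum to 4 (valence 4) → 0 H
  atom 9: N, bond orders sum to 3 (valence 3) → 0 H
  atom 10: C, bond orders sum to 4 (valence 4) → 0 H
  atom 11: C, bond orders sum to 3 (valence 4) → 1 H
  atom 12: C, bond orders sum to 3 (valence 4) → 1 H
  atom 13: O, bond orders sum to 2 (valence 2) → 0 H
Totals → C:9, H:6, N:2, O:2.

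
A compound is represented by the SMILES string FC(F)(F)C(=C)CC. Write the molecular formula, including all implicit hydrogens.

C5H7F3

Walk through each heavy atom and fill implicit hydrogens from standard valence (C 4, N 3, O 2, S 2, halogen 1):
  atom 1: F (halogen, monovalent) → 0 H
  atom 2: C, bond orders sum to 4 (valence 4) → 0 H
  atom 3: F (halogen, monovalent) → 0 H
  atom 4: F (halogen, monovalent) → 0 H
  atom 5: C, bond orders sum to 4 (valence 4) → 0 H
  atom 6: C, bond orders sum to 2 (valence 4) → 2 H
  atom 7: C, bond orders sum to 2 (valence 4) → 2 H
  atom 8: C, bond orders sum to 1 (valence 4) → 3 H
Totals → C:5, H:7, F:3.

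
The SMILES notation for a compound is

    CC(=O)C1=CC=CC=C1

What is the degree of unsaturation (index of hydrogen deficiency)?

5

Molecular formula: C8H8O.
DoU = (2C + 2 + N − H − X) / 2, where X is the halogen count and O/S are ignored.
    = (2·8 + 2 + 0 − 8 − 0) / 2 = 10 / 2 = 5.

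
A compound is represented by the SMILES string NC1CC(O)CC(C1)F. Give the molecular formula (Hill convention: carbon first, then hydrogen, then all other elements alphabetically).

C6H12FNO

Walk through each heavy atom and fill implicit hydrogens from standard valence (C 4, N 3, O 2, S 2, halogen 1):
  atom 1: N, bond orders sum to 1 (valence 3) → 2 H
  atom 2: C, bond orders sum to 3 (valence 4) → 1 H
  atom 3: C, bond orders sum to 2 (valence 4) → 2 H
  atom 4: C, bond orders sum to 3 (valence 4) → 1 H
  atom 5: O, bond orders sum to 1 (valence 2) → 1 H
  atom 6: C, bond orders sum to 2 (valence 4) → 2 H
  atom 7: C, bond orders sum to 3 (valence 4) → 1 H
  atom 8: C, bond orders sum to 2 (valence 4) → 2 H
  atom 9: F (halogen, monovalent) → 0 H
Totals → C:6, H:12, F:1, N:1, O:1.
In Hill order: C6H12FNO.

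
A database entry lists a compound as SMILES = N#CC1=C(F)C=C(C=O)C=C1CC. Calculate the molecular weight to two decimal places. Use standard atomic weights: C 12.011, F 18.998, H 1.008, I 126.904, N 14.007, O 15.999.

First, the molecular formula is C10H8FNO (counting implicit H from valence).
  C: 10 × 12.011 = 120.110
  F: 1 × 18.998 = 18.998
  H: 8 × 1.008 = 8.064
  N: 1 × 14.007 = 14.007
  O: 1 × 15.999 = 15.999
Sum: 10×12.011 + 1×18.998 + 8×1.008 + 1×14.007 + 1×15.999 = 177.178 → 177.18 g/mol.

177.18 g/mol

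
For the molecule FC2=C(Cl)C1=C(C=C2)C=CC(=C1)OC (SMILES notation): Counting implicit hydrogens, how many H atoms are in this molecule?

Walk through each heavy atom and fill implicit hydrogens from standard valence (C 4, N 3, O 2, S 2, halogen 1):
  atom 1: F (halogen, monovalent) → 0 H
  atom 2: C, bond orders sum to 4 (valence 4) → 0 H
  atom 3: C, bond orders sum to 4 (valence 4) → 0 H
  atom 4: Cl (halogen, monovalent) → 0 H
  atom 5: C, bond orders sum to 4 (valence 4) → 0 H
  atom 6: C, bond orders sum to 4 (valence 4) → 0 H
  atom 7: C, bond orders sum to 3 (valence 4) → 1 H
  atom 8: C, bond orders sum to 3 (valence 4) → 1 H
  atom 9: C, bond orders sum to 3 (valence 4) → 1 H
  atom 10: C, bond orders sum to 3 (valence 4) → 1 H
  atom 11: C, bond orders sum to 4 (valence 4) → 0 H
  atom 12: C, bond orders sum to 3 (valence 4) → 1 H
  atom 13: O, bond orders sum to 2 (valence 2) → 0 H
  atom 14: C, bond orders sum to 1 (valence 4) → 3 H
Total hydrogens: 8.

8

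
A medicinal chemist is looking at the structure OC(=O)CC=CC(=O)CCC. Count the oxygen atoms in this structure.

3

Scan the SMILES for O atoms (remember two-letter symbols like Cl and Br are single atoms).
Oxygen count: 3.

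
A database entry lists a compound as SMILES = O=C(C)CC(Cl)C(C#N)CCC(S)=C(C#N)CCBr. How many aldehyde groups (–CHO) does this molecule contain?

Scan the SMILES for the aldehyde motif — none present.
Groups that are present: 1 alkene, 1 ketone, 2 nitrile, 1 thiol.

0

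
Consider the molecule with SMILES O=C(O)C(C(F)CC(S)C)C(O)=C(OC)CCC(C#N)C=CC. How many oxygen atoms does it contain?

Scan the SMILES for O atoms (remember two-letter symbols like Cl and Br are single atoms).
Oxygen count: 4.

4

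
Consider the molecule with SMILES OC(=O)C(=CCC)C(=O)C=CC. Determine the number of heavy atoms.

Every atom symbol written in the SMILES (organic subset) is one heavy atom; implicit H are not written.
Heavy atoms by element → C:9, O:3.
Total: 12.

12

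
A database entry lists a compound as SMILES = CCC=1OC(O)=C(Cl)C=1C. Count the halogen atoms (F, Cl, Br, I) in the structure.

Halogen atoms appear at heavy-atom position 8 (1×Cl).
Other groups present: 1 hydroxyl.
Halogen count: 1.

1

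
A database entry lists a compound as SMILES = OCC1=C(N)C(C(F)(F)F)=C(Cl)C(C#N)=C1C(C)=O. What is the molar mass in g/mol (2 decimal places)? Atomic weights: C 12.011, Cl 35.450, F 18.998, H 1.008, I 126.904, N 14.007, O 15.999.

292.64 g/mol

First, the molecular formula is C11H8ClF3N2O2 (counting implicit H from valence).
  C: 11 × 12.011 = 132.121
  Cl: 1 × 35.450 = 35.450
  F: 3 × 18.998 = 56.994
  H: 8 × 1.008 = 8.064
  N: 2 × 14.007 = 28.014
  O: 2 × 15.999 = 31.998
Sum: 11×12.011 + 1×35.450 + 3×18.998 + 8×1.008 + 2×14.007 + 2×15.999 = 292.641 → 292.64 g/mol.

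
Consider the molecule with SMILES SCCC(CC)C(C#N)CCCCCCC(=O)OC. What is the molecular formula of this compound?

C15H27NO2S

Walk through each heavy atom and fill implicit hydrogens from standard valence (C 4, N 3, O 2, S 2, halogen 1):
  atom 1: S, bond orders sum to 1 (valence 2) → 1 H
  atom 2: C, bond orders sum to 2 (valence 4) → 2 H
  atom 3: C, bond orders sum to 2 (valence 4) → 2 H
  atom 4: C, bond orders sum to 3 (valence 4) → 1 H
  atom 5: C, bond orders sum to 2 (valence 4) → 2 H
  atom 6: C, bond orders sum to 1 (valence 4) → 3 H
  atom 7: C, bond orders sum to 3 (valence 4) → 1 H
  atom 8: C, bond orders sum to 4 (valence 4) → 0 H
  atom 9: N, bond orders sum to 3 (valence 3) → 0 H
  atom 10: C, bond orders sum to 2 (valence 4) → 2 H
  atom 11: C, bond orders sum to 2 (valence 4) → 2 H
  atom 12: C, bond orders sum to 2 (valence 4) → 2 H
  atom 13: C, bond orders sum to 2 (valence 4) → 2 H
  atom 14: C, bond orders sum to 2 (valence 4) → 2 H
  atom 15: C, bond orders sum to 2 (valence 4) → 2 H
  atom 16: C, bond orders sum to 4 (valence 4) → 0 H
  atom 17: O, bond orders sum to 2 (valence 2) → 0 H
  atom 18: O, bond orders sum to 2 (valence 2) → 0 H
  atom 19: C, bond orders sum to 1 (valence 4) → 3 H
Totals → C:15, H:27, N:1, O:2, S:1.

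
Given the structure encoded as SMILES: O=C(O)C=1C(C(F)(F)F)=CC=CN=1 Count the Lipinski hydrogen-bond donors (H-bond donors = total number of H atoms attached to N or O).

Donors: find every N or O and count the H atoms it carries.
  atom 1 (O): bond orders sum to 2 → 0 H
  atom 3 (O): bond orders sum to 1 → 1 H
  atom 13 (N): bond orders sum to 3 → 0 H
Lipinski HBD = 1.

1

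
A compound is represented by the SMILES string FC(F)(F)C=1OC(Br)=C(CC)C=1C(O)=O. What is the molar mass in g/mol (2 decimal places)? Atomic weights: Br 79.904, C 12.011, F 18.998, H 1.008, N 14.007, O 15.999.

First, the molecular formula is C8H6BrF3O3 (counting implicit H from valence).
  Br: 1 × 79.904 = 79.904
  C: 8 × 12.011 = 96.088
  F: 3 × 18.998 = 56.994
  H: 6 × 1.008 = 6.048
  O: 3 × 15.999 = 47.997
Sum: 1×79.904 + 8×12.011 + 3×18.998 + 6×1.008 + 3×15.999 = 287.031 → 287.03 g/mol.

287.03 g/mol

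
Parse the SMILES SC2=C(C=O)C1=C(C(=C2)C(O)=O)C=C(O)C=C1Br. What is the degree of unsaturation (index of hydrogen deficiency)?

Molecular formula: C12H7BrO4S.
DoU = (2C + 2 + N − H − X) / 2, where X is the halogen count and O/S are ignored.
    = (2·12 + 2 + 0 − 7 − 1) / 2 = 18 / 2 = 9.

9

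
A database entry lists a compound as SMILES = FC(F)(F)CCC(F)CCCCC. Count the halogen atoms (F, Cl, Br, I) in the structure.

4

Halogen atoms appear at heavy-atom positions 1, 3, 4, 8 (4×F).
Halogen count: 4.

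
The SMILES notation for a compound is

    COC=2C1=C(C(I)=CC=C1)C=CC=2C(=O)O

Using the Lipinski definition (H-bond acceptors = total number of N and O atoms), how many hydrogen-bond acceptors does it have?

3

N atoms: 0; O atoms: 3.
Lipinski HBA = 0 + 3 = 3.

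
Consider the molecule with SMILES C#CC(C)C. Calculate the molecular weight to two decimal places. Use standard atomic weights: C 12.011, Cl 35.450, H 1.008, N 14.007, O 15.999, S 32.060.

68.12 g/mol

First, the molecular formula is C5H8 (counting implicit H from valence).
  C: 5 × 12.011 = 60.055
  H: 8 × 1.008 = 8.064
Sum: 5×12.011 + 8×1.008 = 68.119 → 68.12 g/mol.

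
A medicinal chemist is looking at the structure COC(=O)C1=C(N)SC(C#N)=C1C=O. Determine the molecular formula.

Walk through each heavy atom and fill implicit hydrogens from standard valence (C 4, N 3, O 2, S 2, halogen 1):
  atom 1: C, bond orders sum to 1 (valence 4) → 3 H
  atom 2: O, bond orders sum to 2 (valence 2) → 0 H
  atom 3: C, bond orders sum to 4 (valence 4) → 0 H
  atom 4: O, bond orders sum to 2 (valence 2) → 0 H
  atom 5: C, bond orders sum to 4 (valence 4) → 0 H
  atom 6: C, bond orders sum to 4 (valence 4) → 0 H
  atom 7: N, bond orders sum to 1 (valence 3) → 2 H
  atom 8: S, bond orders sum to 2 (valence 2) → 0 H
  atom 9: C, bond orders sum to 4 (valence 4) → 0 H
  atom 10: C, bond orders sum to 4 (valence 4) → 0 H
  atom 11: N, bond orders sum to 3 (valence 3) → 0 H
  atom 12: C, bond orders sum to 4 (valence 4) → 0 H
  atom 13: C, bond orders sum to 3 (valence 4) → 1 H
  atom 14: O, bond orders sum to 2 (valence 2) → 0 H
Totals → C:8, H:6, N:2, O:3, S:1.
In Hill order: C8H6N2O3S.

C8H6N2O3S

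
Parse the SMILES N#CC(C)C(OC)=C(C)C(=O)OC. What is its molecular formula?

Walk through each heavy atom and fill implicit hydrogens from standard valence (C 4, N 3, O 2, S 2, halogen 1):
  atom 1: N, bond orders sum to 3 (valence 3) → 0 H
  atom 2: C, bond orders sum to 4 (valence 4) → 0 H
  atom 3: C, bond orders sum to 3 (valence 4) → 1 H
  atom 4: C, bond orders sum to 1 (valence 4) → 3 H
  atom 5: C, bond orders sum to 4 (valence 4) → 0 H
  atom 6: O, bond orders sum to 2 (valence 2) → 0 H
  atom 7: C, bond orders sum to 1 (valence 4) → 3 H
  atom 8: C, bond orders sum to 4 (valence 4) → 0 H
  atom 9: C, bond orders sum to 1 (valence 4) → 3 H
  atom 10: C, bond orders sum to 4 (valence 4) → 0 H
  atom 11: O, bond orders sum to 2 (valence 2) → 0 H
  atom 12: O, bond orders sum to 2 (valence 2) → 0 H
  atom 13: C, bond orders sum to 1 (valence 4) → 3 H
Totals → C:9, H:13, N:1, O:3.
In Hill order: C9H13NO3.

C9H13NO3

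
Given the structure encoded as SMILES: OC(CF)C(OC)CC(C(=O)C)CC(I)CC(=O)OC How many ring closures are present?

In SMILES, each pair of matching ring-closure digits denotes one ring-closing bond; the number of such bonds equals the number of independent rings.
Ring-closure bonds here: 0.

0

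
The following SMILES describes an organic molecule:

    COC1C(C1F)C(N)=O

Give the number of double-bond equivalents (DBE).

2

Degree of unsaturation = (number of rings) + (number of π bonds).
Ring closures in the SMILES: 1.
π bonds: 1 double bond (each 1 DoU) → 1 DoU from unsaturation.
Total DoU = 1 + 1 = 2.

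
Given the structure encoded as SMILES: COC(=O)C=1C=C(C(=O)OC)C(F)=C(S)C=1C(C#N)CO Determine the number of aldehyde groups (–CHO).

Scan the SMILES for the aldehyde motif — none present.
Groups that are present: 2 ester, 1 hydroxyl, 1 nitrile, 1 thiol.

0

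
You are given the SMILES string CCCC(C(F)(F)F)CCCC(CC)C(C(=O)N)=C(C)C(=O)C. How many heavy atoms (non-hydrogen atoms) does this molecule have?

23

Every atom symbol written in the SMILES (organic subset) is one heavy atom; implicit H are not written.
Heavy atoms by element → C:17, F:3, N:1, O:2.
Total: 23.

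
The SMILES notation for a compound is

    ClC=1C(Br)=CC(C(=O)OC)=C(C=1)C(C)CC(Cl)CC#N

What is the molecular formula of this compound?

Walk through each heavy atom and fill implicit hydrogens from standard valence (C 4, N 3, O 2, S 2, halogen 1):
  atom 1: Cl (halogen, monovalent) → 0 H
  atom 2: C, bond orders sum to 4 (valence 4) → 0 H
  atom 3: C, bond orders sum to 4 (valence 4) → 0 H
  atom 4: Br (halogen, monovalent) → 0 H
  atom 5: C, bond orders sum to 3 (valence 4) → 1 H
  atom 6: C, bond orders sum to 4 (valence 4) → 0 H
  atom 7: C, bond orders sum to 4 (valence 4) → 0 H
  atom 8: O, bond orders sum to 2 (valence 2) → 0 H
  atom 9: O, bond orders sum to 2 (valence 2) → 0 H
  atom 10: C, bond orders sum to 1 (valence 4) → 3 H
  atom 11: C, bond orders sum to 4 (valence 4) → 0 H
  atom 12: C, bond orders sum to 3 (valence 4) → 1 H
  atom 13: C, bond orders sum to 3 (valence 4) → 1 H
  atom 14: C, bond orders sum to 1 (valence 4) → 3 H
  atom 15: C, bond orders sum to 2 (valence 4) → 2 H
  atom 16: C, bond orders sum to 3 (valence 4) → 1 H
  atom 17: Cl (halogen, monovalent) → 0 H
  atom 18: C, bond orders sum to 2 (valence 4) → 2 H
  atom 19: C, bond orders sum to 4 (valence 4) → 0 H
  atom 20: N, bond orders sum to 3 (valence 3) → 0 H
Totals → C:14, H:14, Br:1, Cl:2, N:1, O:2.

C14H14BrCl2NO2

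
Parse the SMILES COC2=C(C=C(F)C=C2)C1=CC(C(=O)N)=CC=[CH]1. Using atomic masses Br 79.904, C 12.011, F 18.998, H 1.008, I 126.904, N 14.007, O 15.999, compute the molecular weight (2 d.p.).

245.25 g/mol

First, the molecular formula is C14H12FNO2 (counting implicit H from valence).
  C: 14 × 12.011 = 168.154
  F: 1 × 18.998 = 18.998
  H: 12 × 1.008 = 12.096
  N: 1 × 14.007 = 14.007
  O: 2 × 15.999 = 31.998
Sum: 14×12.011 + 1×18.998 + 12×1.008 + 1×14.007 + 2×15.999 = 245.253 → 245.25 g/mol.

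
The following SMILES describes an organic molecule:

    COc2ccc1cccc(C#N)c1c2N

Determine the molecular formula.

Walk through each heavy atom and fill implicit hydrogens from standard valence (C 4, N 3, O 2, S 2, halogen 1); for lowercase aromatic atoms, an aromatic c carries 1 H when it has two neighbours and 0 H with three, and aromatic n carries 0 H:
  atom 1: C, bond orders sum to 1 (valence 4) → 3 H
  atom 2: O, bond orders sum to 2 (valence 2) → 0 H
  atom 3: aromatic c, 3 neighbours → 0 H
  atom 4: aromatic c, 2 neighbours → 1 H
  atom 5: aromatic c, 2 neighbours → 1 H
  atom 6: aromatic c, 3 neighbours → 0 H
  atom 7: aromatic c, 2 neighbours → 1 H
  atom 8: aromatic c, 2 neighbours → 1 H
  atom 9: aromatic c, 2 neighbours → 1 H
  atom 10: aromatic c, 3 neighbours → 0 H
  atom 11: C, bond orders sum to 4 (valence 4) → 0 H
  atom 12: N, bond orders sum to 3 (valence 3) → 0 H
  atom 13: aromatic c, 3 neighbours → 0 H
  atom 14: aromatic c, 3 neighbours → 0 H
  atom 15: N, bond orders sum to 1 (valence 3) → 2 H
Totals → C:12, H:10, N:2, O:1.

C12H10N2O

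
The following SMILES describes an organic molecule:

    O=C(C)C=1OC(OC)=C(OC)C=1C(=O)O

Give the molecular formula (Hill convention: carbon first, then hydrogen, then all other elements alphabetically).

C9H10O6

Walk through each heavy atom and fill implicit hydrogens from standard valence (C 4, N 3, O 2, S 2, halogen 1):
  atom 1: O, bond orders sum to 2 (valence 2) → 0 H
  atom 2: C, bond orders sum to 4 (valence 4) → 0 H
  atom 3: C, bond orders sum to 1 (valence 4) → 3 H
  atom 4: C, bond orders sum to 4 (valence 4) → 0 H
  atom 5: O, bond orders sum to 2 (valence 2) → 0 H
  atom 6: C, bond orders sum to 4 (valence 4) → 0 H
  atom 7: O, bond orders sum to 2 (valence 2) → 0 H
  atom 8: C, bond orders sum to 1 (valence 4) → 3 H
  atom 9: C, bond orders sum to 4 (valence 4) → 0 H
  atom 10: O, bond orders sum to 2 (valence 2) → 0 H
  atom 11: C, bond orders sum to 1 (valence 4) → 3 H
  atom 12: C, bond orders sum to 4 (valence 4) → 0 H
  atom 13: C, bond orders sum to 4 (valence 4) → 0 H
  atom 14: O, bond orders sum to 2 (valence 2) → 0 H
  atom 15: O, bond orders sum to 1 (valence 2) → 1 H
Totals → C:9, H:10, O:6.
In Hill order: C9H10O6.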